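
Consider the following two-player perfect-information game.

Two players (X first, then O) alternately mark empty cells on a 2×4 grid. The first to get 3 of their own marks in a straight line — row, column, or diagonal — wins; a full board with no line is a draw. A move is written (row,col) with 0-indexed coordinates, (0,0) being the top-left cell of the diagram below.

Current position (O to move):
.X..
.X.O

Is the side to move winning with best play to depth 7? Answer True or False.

O winning at [.X../.X.O]: False

p1 O@[.X../.X.O]: (0,0)[OX../.X.O]+0* (0,2)[.XO./.X.O]+0 (0,3)[.X.O/.X.O]+0 (1,0)[.X../OX.O]-1 (1,2)[.X../.XOO]-1
p2 X@[OX../.X.O]: (0,2)[OXX./.X.O]+0* (0,3)[OX.X/.X.O]+0 (1,0)[OX../XX.O]+0 (1,2)[OX../.XXO]+0
p3 O@[OXX./.X.O]: (0,3)[OXXO/.X.O]+0* (1,0)[OXX./OX.O]-1 (1,2)[OXX./.XOO]-1
p4 X@[OXXO/.X.O]: (1,0)[OXXO/XX.O]+0* (1,2)[OXXO/.XXO]+0
p5 O@[OXXO/XX.O]: (1,2)[OXXO/XXOO]+0*
p6 X@[OXXO/XXOO] terminal +0; root [.X../.X.O] d7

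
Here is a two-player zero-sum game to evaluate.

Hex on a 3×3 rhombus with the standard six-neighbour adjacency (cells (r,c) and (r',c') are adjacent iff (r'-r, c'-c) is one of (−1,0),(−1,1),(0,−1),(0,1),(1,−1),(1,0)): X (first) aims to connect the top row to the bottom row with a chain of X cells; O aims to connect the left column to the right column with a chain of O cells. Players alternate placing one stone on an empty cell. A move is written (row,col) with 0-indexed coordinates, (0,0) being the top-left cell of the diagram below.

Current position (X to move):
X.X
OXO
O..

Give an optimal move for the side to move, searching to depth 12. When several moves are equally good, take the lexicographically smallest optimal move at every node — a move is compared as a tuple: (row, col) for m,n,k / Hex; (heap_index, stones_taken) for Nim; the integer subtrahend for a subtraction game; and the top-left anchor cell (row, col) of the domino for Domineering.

X's best at [X.X/OXO/O..]: (2,1)

p1 X@[X.X/OXO/O..]: (0,1)[XXX/OXO/O..]-1 (2,1)[X.X/OXO/OX.]+1* (2,2)[X.X/OXO/O.X]-1
p2 O@[X.X/OXO/OX.] terminal -1; root [X.X/OXO/O..] d12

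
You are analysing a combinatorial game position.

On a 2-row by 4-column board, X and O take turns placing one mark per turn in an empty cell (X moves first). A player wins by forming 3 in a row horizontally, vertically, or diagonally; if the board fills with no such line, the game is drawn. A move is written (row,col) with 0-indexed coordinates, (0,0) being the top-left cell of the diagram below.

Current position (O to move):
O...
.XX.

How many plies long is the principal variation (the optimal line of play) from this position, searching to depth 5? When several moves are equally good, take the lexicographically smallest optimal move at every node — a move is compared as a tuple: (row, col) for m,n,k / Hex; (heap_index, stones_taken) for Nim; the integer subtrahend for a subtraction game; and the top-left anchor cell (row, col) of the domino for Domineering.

ply 1, O at O.../.XX. | (0,1)=-1→OO../.XX.*; (0,2)=-1→O.O./.XX.; (0,3)=-1→O..O/.XX.; (1,0)=-1→O.../OXX.; (1,3)=-1→O.../.XXO
ply 2, X at OO../.XX. | (0,2)=+1→OOX./.XX.*; (0,3)=-1→OO.X/.XX.; (1,0)=+1→OO../XXX.; (1,3)=+1→OO../.XXX
ply 3, O at OOX./.XX. | (0,3)=-1→OOXO/.XX.*; (1,0)=-1→OOX./OXX.; (1,3)=-1→OOX./.XXO
ply 4, X at OOXO/.XX. | (1,0)=+1→OOXO/XXX.*; (1,3)=+1→OOXO/.XXX
ply 5: OOXO/XXX. is terminal -1 (O); from O.../.XX. depth 5

PV length from [O.../.XX.]: 4 plies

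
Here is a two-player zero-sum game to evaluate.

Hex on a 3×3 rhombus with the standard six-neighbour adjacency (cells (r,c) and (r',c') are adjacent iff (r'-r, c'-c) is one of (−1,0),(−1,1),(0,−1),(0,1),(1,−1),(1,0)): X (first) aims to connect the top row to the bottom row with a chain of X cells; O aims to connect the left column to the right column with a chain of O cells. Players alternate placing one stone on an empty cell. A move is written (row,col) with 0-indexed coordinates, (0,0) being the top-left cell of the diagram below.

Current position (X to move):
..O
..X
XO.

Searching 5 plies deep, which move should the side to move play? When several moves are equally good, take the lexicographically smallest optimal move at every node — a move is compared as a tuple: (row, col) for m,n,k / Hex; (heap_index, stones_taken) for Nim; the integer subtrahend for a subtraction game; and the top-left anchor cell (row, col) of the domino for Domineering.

X's best at [..O/..X/XO.]: (0,1)

[..O/..X/XO.] X move#1: (0,0):-1/X.O/..X/XO., (0,1):+1/.XO/..X/XO.*, (1,0):+1/..O/X.X/XO., (1,1):-1/..O/.XX/XO., (2,2):-1/..O/..X/XOX
[.XO/..X/XO.] O move#2: (0,0):-1/OXO/..X/XO.*, (1,0):-1/.XO/O.X/XO., (1,1):-1/.XO/.OX/XO., (2,2):-1/.XO/..X/XOO
[OXO/..X/XO.] X move#3: (1,0):+1/OXO/X.X/XO.*, (1,1):+1/OXO/.XX/XO., (2,2):+1/OXO/..X/XOX
[OXO/X.X/XO.] end (terminal -1, O#4); searched ..O/..X/XO. to 5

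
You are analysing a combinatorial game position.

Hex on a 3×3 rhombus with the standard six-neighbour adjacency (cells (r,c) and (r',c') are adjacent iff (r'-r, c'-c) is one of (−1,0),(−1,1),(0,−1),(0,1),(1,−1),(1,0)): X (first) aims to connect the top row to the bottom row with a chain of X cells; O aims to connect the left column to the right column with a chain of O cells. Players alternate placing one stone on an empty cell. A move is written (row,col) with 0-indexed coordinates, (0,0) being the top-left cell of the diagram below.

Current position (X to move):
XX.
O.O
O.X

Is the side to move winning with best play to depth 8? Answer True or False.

X winning at [XX./O.O/O.X]: False

p1 X@[XX./O.O/O.X]: (0,2)[XXX/O.O/O.X]-1* (1,1)[XX./OXO/O.X]-1 (2,1)[XX./O.O/OXX]-1
p2 O@[XXX/O.O/O.X]: (1,1)[XXX/OOO/O.X]+1* (2,1)[XXX/O.O/OOX]+1
p3 X@[XXX/OOO/O.X] terminal -1; root [XX./O.O/O.X] d8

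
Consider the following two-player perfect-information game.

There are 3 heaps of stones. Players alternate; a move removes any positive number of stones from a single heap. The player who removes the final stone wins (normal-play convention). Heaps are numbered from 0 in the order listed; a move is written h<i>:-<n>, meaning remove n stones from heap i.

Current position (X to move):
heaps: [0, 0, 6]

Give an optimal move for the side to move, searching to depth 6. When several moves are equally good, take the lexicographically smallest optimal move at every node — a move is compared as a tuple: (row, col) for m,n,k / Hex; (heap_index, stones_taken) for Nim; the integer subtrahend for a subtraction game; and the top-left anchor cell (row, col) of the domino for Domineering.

X's best at [(0,0,6)]: h2:-6

p1 X@[(0,0,6)]: h2:-1[(0,0,5)]-1 h2:-2[(0,0,4)]-1 h2:-3[(0,0,3)]-1 h2:-4[(0,0,2)]-1 h2:-5[(0,0,1)]-1 h2:-6[(0,0,0)]+1*
p2 O@[(0,0,0)] terminal -1; root [(0,0,6)] d6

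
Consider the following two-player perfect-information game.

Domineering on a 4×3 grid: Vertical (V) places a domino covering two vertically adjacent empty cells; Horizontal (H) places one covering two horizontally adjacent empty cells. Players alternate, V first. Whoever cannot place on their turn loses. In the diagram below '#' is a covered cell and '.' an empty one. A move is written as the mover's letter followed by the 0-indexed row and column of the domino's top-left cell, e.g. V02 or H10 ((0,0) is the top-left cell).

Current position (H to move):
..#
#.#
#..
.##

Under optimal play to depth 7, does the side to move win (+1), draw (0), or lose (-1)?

value(..#/#.#/#../.##, H) = -1

ply 1, H at ..#/#.#/#../.## | H00=-1→###/#.#/#../.##*; H21=-1→..#/#.#/###/.##
ply 2, V at ###/#.#/#../.## | V11=+1→###/###/##./.##*
ply 3: ###/###/##./.## is terminal -1 (H); from ..#/#.#/#../.## depth 7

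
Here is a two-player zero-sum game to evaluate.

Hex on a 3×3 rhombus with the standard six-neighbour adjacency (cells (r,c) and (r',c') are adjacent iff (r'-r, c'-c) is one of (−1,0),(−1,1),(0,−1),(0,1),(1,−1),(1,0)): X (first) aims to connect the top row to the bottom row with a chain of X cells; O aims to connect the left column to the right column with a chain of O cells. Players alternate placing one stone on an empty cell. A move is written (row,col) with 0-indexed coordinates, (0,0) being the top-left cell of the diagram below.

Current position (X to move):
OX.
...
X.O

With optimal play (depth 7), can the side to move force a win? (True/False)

p1 X@[OX./.../X.O]: (0,2)[OXX/.../X.O]+1* (1,0)[OX./X../X.O]+1 (1,1)[OX./.X./X.O]+1 (1,2)[OX./..X/X.O]+1 (2,1)[OX./.../XXO]+1
p2 O@[OXX/.../X.O]: (1,0)[OXX/O../X.O]-1* (1,1)[OXX/.O./X.O]-1 (1,2)[OXX/..O/X.O]-1 (2,1)[OXX/.../XOO]-1
p3 X@[OXX/O../X.O]: (1,1)[OXX/OX./X.O]+1* (1,2)[OXX/O.X/X.O]+1 (2,1)[OXX/O../XXO]+1
p4 O@[OXX/OX./X.O] terminal -1; root [OX./.../X.O] d7

X winning at [OX./.../X.O]: True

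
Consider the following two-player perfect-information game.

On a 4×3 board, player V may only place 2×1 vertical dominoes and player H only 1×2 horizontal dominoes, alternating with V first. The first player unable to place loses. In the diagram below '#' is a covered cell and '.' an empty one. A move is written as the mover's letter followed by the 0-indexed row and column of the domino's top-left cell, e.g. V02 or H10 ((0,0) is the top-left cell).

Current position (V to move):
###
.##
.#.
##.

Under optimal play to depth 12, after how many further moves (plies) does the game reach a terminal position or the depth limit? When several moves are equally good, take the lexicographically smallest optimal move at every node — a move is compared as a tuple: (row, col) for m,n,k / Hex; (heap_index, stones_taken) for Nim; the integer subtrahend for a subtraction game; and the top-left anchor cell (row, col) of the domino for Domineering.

PV length from [###/.##/.#./##.]: 1 ply

ply 1, V at ###/.##/.#./##. | V10=+1→###/###/##./##.*; V22=+1→###/.##/.##/###
ply 2: ###/###/##./##. is terminal -1 (H); from ###/.##/.#./##. depth 12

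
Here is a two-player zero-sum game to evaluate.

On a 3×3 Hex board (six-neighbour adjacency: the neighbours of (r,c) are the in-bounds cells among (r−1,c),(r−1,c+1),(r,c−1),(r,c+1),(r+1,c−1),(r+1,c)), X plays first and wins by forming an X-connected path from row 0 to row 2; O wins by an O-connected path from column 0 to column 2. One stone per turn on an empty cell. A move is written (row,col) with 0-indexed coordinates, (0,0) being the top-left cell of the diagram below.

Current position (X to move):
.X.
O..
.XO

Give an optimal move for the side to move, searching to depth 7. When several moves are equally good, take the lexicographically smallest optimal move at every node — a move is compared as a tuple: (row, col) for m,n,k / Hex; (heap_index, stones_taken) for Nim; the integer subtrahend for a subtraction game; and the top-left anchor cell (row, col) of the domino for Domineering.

p1 X@[.X./O../.XO]: (0,0)[XX./O../.XO]-1 (0,2)[.XX/O../.XO]+1* (1,1)[.X./OX./.XO]+1 (1,2)[.X./O.X/.XO]+1 (2,0)[.X./O../XXO]-1
p2 O@[.XX/O../.XO]: (0,0)[OXX/O../.XO]-1* (1,1)[.XX/OO./.XO]-1 (1,2)[.XX/O.O/.XO]-1 (2,0)[.XX/O../OXO]-1
p3 X@[OXX/O../.XO]: (1,1)[OXX/OX./.XO]+1* (1,2)[OXX/O.X/.XO]+1 (2,0)[OXX/O../XXO]+1
p4 O@[OXX/OX./.XO] terminal -1; root [.X./O../.XO] d7

X's best at [.X./O../.XO]: (0,2)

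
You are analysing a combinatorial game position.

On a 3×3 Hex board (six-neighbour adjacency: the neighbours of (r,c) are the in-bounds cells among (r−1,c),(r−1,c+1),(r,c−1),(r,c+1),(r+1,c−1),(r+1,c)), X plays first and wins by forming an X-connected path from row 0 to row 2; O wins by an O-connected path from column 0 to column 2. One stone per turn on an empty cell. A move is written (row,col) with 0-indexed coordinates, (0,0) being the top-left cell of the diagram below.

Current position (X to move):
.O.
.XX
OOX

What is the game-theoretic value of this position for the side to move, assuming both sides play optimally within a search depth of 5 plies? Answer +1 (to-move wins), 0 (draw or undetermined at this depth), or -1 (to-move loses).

value(.O./.XX/OOX, X) = +1

ply 1, X at .O./.XX/OOX | (0,0)=+1→XO./.XX/OOX*; (0,2)=+1→.OX/.XX/OOX; (1,0)=+1→.O./XXX/OOX
ply 2, O at XO./.XX/OOX | (0,2)=-1→XOO/.XX/OOX*; (1,0)=-1→XO./OXX/OOX
ply 3, X at XOO/.XX/OOX | (1,0)=+1→XOO/XXX/OOX*
ply 4: XOO/XXX/OOX is terminal -1 (O); from .O./.XX/OOX depth 5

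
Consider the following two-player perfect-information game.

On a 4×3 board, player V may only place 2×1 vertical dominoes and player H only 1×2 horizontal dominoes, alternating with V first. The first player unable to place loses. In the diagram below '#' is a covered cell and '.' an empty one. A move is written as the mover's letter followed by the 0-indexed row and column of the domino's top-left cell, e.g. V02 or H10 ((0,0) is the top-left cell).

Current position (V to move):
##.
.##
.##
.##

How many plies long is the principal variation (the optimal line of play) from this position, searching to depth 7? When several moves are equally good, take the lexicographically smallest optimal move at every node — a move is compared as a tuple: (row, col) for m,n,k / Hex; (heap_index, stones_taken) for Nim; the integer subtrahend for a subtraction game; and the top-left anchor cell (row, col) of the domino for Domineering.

p1 V@[##./.##/.##/.##]: V10[##./###/###/.##]+1* V20[##./.##/###/###]+1
p2 H@[##./###/###/.##] terminal -1; root [##./.##/.##/.##] d7

PV length from [##./.##/.##/.##]: 1 ply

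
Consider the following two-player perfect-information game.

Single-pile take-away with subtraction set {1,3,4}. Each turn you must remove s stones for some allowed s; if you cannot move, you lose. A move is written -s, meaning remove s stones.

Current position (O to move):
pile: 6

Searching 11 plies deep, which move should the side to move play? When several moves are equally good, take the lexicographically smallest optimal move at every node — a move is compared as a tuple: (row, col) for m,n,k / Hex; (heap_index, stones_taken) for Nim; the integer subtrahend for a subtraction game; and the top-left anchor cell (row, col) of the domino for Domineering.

O's best at [6]: -4

ply 1, O at 6 | -1=-1→5; -3=-1→3; -4=+1→2*
ply 2, X at 2 | -1=-1→1*
ply 3, O at 1 | -1=+1→0*
ply 4: 0 is terminal -1 (X); from 6 depth 11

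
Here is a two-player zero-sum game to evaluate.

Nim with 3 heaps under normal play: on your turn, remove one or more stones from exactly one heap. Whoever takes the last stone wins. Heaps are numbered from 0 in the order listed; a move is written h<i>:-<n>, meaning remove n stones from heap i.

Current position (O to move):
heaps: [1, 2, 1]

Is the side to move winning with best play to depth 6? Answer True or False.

O winning at [(1,2,1)]: True

[(1,2,1)] O move#1: h0:-1:-1/(0,2,1), h1:-1:-1/(1,1,1), h1:-2:+1/(1,0,1)*, h2:-1:-1/(1,2,0)
[(1,0,1)] X move#2: h0:-1:-1/(0,0,1)*, h2:-1:-1/(1,0,0)
[(0,0,1)] O move#3: h2:-1:+1/(0,0,0)*
[(0,0,0)] end (terminal -1, X#4); searched (1,2,1) to 6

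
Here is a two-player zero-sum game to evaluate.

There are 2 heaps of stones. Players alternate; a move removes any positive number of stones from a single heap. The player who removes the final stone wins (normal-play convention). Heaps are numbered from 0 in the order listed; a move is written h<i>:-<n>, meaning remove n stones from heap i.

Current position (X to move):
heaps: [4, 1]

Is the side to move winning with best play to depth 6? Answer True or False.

p1 X@[(4,1)]: h0:-1[(3,1)]-1 h0:-2[(2,1)]-1 h0:-3[(1,1)]+1* h0:-4[(0,1)]-1 h1:-1[(4,0)]-1
p2 O@[(1,1)]: h0:-1[(0,1)]-1* h1:-1[(1,0)]-1
p3 X@[(0,1)]: h1:-1[(0,0)]+1*
p4 O@[(0,0)] terminal -1; root [(4,1)] d6

X winning at [(4,1)]: True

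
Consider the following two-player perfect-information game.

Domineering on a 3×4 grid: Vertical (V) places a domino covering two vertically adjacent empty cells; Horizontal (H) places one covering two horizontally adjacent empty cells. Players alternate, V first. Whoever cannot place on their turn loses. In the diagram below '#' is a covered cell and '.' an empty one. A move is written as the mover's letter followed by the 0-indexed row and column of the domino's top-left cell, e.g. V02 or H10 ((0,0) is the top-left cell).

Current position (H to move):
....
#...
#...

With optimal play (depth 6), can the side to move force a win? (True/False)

[..../#.../#...] H move#1: H00:-1/##../#.../#..., H01:-1/.##./#.../#..., H02:-1/..##/#.../#..., H11:+1/..../###./#...*, H12:+1/..../#.##/#..., H21:-1/..../#.../###., H22:-1/..../#.../#.##
[..../###./#...] V move#2: V03:-1/...#/####/#...*, V13:-1/..../####/#..#
[...#/####/#...] H move#3: H00:+1/##.#/####/#...*, H01:+1/.###/####/#..., H21:+1/...#/####/###., H22:+1/...#/####/#.##
[##.#/####/#...] end (terminal -1, V#4); searched ..../#.../#... to 6

H winning at [..../#.../#...]: True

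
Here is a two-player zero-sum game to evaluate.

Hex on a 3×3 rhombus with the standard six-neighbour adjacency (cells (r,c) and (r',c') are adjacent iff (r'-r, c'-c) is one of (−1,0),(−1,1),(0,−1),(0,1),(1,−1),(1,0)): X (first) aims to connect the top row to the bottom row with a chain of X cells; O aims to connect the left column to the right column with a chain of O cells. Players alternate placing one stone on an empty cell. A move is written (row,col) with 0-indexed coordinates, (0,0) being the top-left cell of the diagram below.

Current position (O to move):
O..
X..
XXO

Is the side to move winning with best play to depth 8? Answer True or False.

O winning at [O../X../XXO]: False

[O../X../XXO] O move#1: (0,1):-1/OO./X../XXO*, (0,2):-1/O.O/X../XXO, (1,1):-1/O../XO./XXO, (1,2):-1/O../X.O/XXO
[OO./X../XXO] X move#2: (0,2):+1/OOX/X../XXO*, (1,1):-1/OO./XX./XXO, (1,2):-1/OO./X.X/XXO
[OOX/X../XXO] O move#3: (1,1):-1/OOX/XO./XXO*, (1,2):-1/OOX/X.O/XXO
[OOX/XO./XXO] X move#4: (1,2):+1/OOX/XOX/XXO*
[OOX/XOX/XXO] end (terminal -1, O#5); searched O../X../XXO to 8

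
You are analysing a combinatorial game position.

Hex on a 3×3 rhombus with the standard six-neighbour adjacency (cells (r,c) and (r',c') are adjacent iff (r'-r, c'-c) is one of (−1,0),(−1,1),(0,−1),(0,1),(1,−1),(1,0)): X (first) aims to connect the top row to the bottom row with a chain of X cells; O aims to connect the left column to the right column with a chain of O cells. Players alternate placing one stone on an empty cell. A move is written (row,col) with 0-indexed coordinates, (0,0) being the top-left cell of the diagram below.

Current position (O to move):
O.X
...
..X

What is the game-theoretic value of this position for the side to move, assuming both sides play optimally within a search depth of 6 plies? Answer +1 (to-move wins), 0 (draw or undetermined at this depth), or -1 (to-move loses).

value(O.X/.../..X, O) = -1

ply 1, O at O.X/.../..X | (0,1)=-1→OOX/.../..X*; (1,0)=-1→O.X/O../..X; (1,1)=-1→O.X/.O./..X; (1,2)=-1→O.X/..O/..X; (2,0)=-1→O.X/.../O.X; (2,1)=-1→O.X/.../.OX
ply 2, X at OOX/.../..X | (1,0)=+1→OOX/X../..X*; (1,1)=+1→OOX/.X./..X; (1,2)=+1→OOX/..X/..X; (2,0)=+1→OOX/.../X.X; (2,1)=+1→OOX/.../.XX
ply 3, O at OOX/X../..X | (1,1)=-1→OOX/XO./..X*; (1,2)=-1→OOX/X.O/..X; (2,0)=-1→OOX/X../O.X; (2,1)=-1→OOX/X../.OX
ply 4, X at OOX/XO./..X | (1,2)=+1→OOX/XOX/..X*; (2,0)=-1→OOX/XO./X.X; (2,1)=-1→OOX/XO./.XX
ply 5: OOX/XOX/..X is terminal -1 (O); from O.X/.../..X depth 6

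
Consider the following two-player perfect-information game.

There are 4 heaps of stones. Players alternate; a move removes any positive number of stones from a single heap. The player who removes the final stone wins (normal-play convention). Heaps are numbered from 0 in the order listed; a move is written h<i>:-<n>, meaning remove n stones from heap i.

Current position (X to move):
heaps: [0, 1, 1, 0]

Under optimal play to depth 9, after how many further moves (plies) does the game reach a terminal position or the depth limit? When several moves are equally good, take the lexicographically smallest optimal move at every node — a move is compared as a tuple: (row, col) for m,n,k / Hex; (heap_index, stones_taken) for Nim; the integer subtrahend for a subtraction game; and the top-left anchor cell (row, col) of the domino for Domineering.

PV length from [(0,1,1,0)]: 2 plies

[(0,1,1,0)] X move#1: h1:-1:-1/(0,0,1,0)*, h2:-1:-1/(0,1,0,0)
[(0,0,1,0)] O move#2: h2:-1:+1/(0,0,0,0)*
[(0,0,0,0)] end (terminal -1, X#3); searched (0,1,1,0) to 9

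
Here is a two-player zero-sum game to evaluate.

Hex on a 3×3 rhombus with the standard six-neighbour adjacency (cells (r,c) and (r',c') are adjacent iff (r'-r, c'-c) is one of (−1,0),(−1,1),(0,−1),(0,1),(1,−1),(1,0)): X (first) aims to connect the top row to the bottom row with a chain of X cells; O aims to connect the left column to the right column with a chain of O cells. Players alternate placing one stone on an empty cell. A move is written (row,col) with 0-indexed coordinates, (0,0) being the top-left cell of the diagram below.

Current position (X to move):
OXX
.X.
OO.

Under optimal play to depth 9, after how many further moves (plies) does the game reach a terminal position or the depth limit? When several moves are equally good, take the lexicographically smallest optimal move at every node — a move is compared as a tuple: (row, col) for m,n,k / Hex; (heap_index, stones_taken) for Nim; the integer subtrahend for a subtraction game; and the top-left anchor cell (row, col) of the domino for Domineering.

p1 X@[OXX/.X./OO.]: (1,0)[OXX/XX./OO.]-1* (1,2)[OXX/.XX/OO.]-1 (2,2)[OXX/.X./OOX]-1
p2 O@[OXX/XX./OO.]: (1,2)[OXX/XXO/OO.]+1* (2,2)[OXX/XX./OOO]+1
p3 X@[OXX/XXO/OO.] terminal -1; root [OXX/.X./OO.] d9

PV length from [OXX/.X./OO.]: 2 plies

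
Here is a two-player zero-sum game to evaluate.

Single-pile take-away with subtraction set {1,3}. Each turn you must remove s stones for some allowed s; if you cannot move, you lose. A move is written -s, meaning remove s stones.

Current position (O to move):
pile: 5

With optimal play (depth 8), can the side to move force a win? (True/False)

O winning at [5]: True

p1 O@[5]: -1[4]+1* -3[2]+1
p2 X@[4]: -1[3]-1* -3[1]-1
p3 O@[3]: -1[2]+1* -3[0]+1
p4 X@[2]: -1[1]-1*
p5 O@[1]: -1[0]+1*
p6 X@[0] terminal -1; root [5] d8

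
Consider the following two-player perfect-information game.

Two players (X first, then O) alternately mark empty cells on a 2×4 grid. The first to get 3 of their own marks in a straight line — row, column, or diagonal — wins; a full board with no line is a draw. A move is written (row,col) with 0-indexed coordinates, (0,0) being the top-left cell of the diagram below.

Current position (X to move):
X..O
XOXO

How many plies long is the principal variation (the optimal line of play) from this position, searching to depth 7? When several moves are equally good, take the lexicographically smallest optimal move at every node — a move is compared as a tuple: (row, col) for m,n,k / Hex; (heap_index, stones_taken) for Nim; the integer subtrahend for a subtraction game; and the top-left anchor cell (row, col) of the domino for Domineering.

[X..O/XOXO] X move#1: (0,1):+0/XX.O/XOXO*, (0,2):+0/X.XO/XOXO
[XX.O/XOXO] O move#2: (0,2):+0/XXOO/XOXO*
[XXOO/XOXO] end (terminal +0, X#3); searched X..O/XOXO to 7

PV length from [X..O/XOXO]: 2 plies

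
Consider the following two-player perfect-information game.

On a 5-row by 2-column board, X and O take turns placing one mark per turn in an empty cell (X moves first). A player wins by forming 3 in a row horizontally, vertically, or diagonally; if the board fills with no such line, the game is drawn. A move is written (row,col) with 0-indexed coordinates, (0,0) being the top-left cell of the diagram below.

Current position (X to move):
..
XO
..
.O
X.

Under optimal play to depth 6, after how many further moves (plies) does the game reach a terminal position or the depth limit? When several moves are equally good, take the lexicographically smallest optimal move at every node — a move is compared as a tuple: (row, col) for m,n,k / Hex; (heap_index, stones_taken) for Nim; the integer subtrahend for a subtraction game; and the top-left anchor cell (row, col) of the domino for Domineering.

ply 1, X at ../XO/../.O/X. | (0,0)=-1→X./XO/../.O/X.; (0,1)=-1→.X/XO/../.O/X.; (2,0)=-1→../XO/X./.O/X.; (2,1)=+0→../XO/.X/.O/X.*; (3,0)=-1→../XO/../XO/X.; (4,1)=-1→../XO/../.O/XX
ply 2, O at ../XO/.X/.O/X. | (0,0)=+0→O./XO/.X/.O/X.*; (0,1)=-1→.O/XO/.X/.O/X.; (2,0)=+0→../XO/OX/.O/X.; (3,0)=+0→../XO/.X/OO/X.; (4,1)=-1→../XO/.X/.O/XO
ply 3, X at O./XO/.X/.O/X. | (0,1)=+0→OX/XO/.X/.O/X.*; (2,0)=+0→O./XO/XX/.O/X.; (3,0)=+0→O./XO/.X/XO/X.; (4,1)=+0→O./XO/.X/.O/XX
ply 4, O at OX/XO/.X/.O/X. | (2,0)=+0→OX/XO/OX/.O/X.*; (3,0)=+0→OX/XO/.X/OO/X.; (4,1)=+0→OX/XO/.X/.O/XO
ply 5, X at OX/XO/OX/.O/X. | (3,0)=+0→OX/XO/OX/XO/X.*; (4,1)=+0→OX/XO/OX/.O/XX
ply 6, O at OX/XO/OX/XO/X. | (4,1)=+0→OX/XO/OX/XO/XO*
ply 7: OX/XO/OX/XO/XO is terminal +0 (X); from ../XO/../.O/X. depth 6

PV length from [../XO/../.O/X.]: 6 plies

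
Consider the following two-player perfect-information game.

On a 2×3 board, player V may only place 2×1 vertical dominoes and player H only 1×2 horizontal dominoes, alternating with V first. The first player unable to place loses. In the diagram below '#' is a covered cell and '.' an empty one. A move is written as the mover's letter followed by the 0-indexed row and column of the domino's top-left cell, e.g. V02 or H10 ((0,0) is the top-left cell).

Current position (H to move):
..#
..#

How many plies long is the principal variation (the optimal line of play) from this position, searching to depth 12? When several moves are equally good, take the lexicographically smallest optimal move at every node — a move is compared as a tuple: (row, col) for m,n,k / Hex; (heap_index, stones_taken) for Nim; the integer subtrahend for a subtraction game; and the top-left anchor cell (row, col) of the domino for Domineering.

PV length from [..#/..#]: 1 ply

p1 H@[..#/..#]: H00[###/..#]+1* H10[..#/###]+1
p2 V@[###/..#] terminal -1; root [..#/..#] d12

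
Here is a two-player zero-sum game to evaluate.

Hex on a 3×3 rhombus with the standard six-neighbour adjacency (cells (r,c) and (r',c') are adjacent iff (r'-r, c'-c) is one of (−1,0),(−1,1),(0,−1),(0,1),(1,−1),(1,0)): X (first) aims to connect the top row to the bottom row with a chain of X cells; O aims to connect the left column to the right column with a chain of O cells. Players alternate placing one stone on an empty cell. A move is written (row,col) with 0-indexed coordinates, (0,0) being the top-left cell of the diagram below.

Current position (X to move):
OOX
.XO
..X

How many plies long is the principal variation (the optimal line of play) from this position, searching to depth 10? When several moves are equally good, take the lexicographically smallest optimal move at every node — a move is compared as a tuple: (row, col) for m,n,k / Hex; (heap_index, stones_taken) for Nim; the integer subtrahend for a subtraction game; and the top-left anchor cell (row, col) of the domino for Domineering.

ply 1, X at OOX/.XO/..X | (1,0)=+1→OOX/XXO/..X*; (2,0)=+1→OOX/.XO/X.X; (2,1)=+1→OOX/.XO/.XX
ply 2, O at OOX/XXO/..X | (2,0)=-1→OOX/XXO/O.X*; (2,1)=-1→OOX/XXO/.OX
ply 3, X at OOX/XXO/O.X | (2,1)=+1→OOX/XXO/OXX*
ply 4: OOX/XXO/OXX is terminal -1 (O); from OOX/.XO/..X depth 10

PV length from [OOX/.XO/..X]: 3 plies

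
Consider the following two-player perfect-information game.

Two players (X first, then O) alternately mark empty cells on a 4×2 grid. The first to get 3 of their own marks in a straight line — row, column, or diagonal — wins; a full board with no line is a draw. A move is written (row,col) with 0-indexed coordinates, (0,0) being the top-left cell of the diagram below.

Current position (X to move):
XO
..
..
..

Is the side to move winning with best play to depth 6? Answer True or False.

X winning at [XO/../../..]: False

p1 X@[XO/../../..]: (1,0)[XO/X./../..]+0* (1,1)[XO/.X/../..]+0 (2,0)[XO/../X./..]+0 (2,1)[XO/../.X/..]+0 (3,0)[XO/../../X.]+0 (3,1)[XO/../../.X]+0
p2 O@[XO/X./../..]: (1,1)[XO/XO/../..]-1 (2,0)[XO/X./O./..]+0* (2,1)[XO/X./.O/..]-1 (3,0)[XO/X./../O.]-1 (3,1)[XO/X./../.O]-1
p3 X@[XO/X./O./..]: (1,1)[XO/XX/O./..]+0* (2,1)[XO/X./OX/..]+0 (3,0)[XO/X./O./X.]+0 (3,1)[XO/X./O./.X]+0
p4 O@[XO/XX/O./..]: (2,1)[XO/XX/OO/..]+0* (3,0)[XO/XX/O./O.]+0 (3,1)[XO/XX/O./.O]+0
p5 X@[XO/XX/OO/..]: (3,0)[XO/XX/OO/X.]+0* (3,1)[XO/XX/OO/.X]+0
p6 O@[XO/XX/OO/X.]: (3,1)[XO/XX/OO/XO]+0*
p7 X@[XO/XX/OO/XO] terminal +0; root [XO/../../..] d6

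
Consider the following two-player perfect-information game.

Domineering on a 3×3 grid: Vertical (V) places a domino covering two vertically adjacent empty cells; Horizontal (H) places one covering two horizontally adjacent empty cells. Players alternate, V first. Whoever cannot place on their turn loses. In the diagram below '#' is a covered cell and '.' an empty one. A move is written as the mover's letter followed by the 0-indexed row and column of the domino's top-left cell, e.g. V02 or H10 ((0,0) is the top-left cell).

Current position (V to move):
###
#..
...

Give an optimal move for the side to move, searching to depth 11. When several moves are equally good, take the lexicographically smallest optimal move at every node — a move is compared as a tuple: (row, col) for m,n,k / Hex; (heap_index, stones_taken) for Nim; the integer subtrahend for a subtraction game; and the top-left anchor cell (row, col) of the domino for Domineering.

ply 1, V at ###/#../... | V11=+1→###/##./.#.*; V12=-1→###/#.#/..#
ply 2: ###/##./.#. is terminal -1 (H); from ###/#../... depth 11

V's best at [###/#../...]: V11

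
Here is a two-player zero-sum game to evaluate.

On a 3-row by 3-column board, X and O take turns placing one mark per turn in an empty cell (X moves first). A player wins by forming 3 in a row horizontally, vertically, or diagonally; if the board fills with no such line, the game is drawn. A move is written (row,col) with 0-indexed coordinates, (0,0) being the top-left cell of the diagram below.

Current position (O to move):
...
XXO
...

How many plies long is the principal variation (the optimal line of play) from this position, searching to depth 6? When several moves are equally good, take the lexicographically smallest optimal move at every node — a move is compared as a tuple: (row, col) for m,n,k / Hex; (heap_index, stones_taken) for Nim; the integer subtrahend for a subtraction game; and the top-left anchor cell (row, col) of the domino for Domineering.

p1 O@[.../XXO/...]: (0,0)[O../XXO/...]+0* (0,1)[.O./XXO/...]-1 (0,2)[..O/XXO/...]+0 (2,0)[.../XXO/O..]+0 (2,1)[.../XXO/.O.]-1 (2,2)[.../XXO/..O]+0
p2 X@[O../XXO/...]: (0,1)[OX./XXO/...]+0* (0,2)[O.X/XXO/...]+0 (2,0)[O../XXO/X..]-1 (2,1)[O../XXO/.X.]+0 (2,2)[O../XXO/..X]+0
p3 O@[OX./XXO/...]: (0,2)[OXO/XXO/...]-1 (2,0)[OX./XXO/O..]-1 (2,1)[OX./XXO/.O.]+0* (2,2)[OX./XXO/..O]-1
p4 X@[OX./XXO/.O.]: (0,2)[OXX/XXO/.O.]+0* (2,0)[OX./XXO/XO.]+0 (2,2)[OX./XXO/.OX]+0
p5 O@[OXX/XXO/.O.]: (2,0)[OXX/XXO/OO.]+0* (2,2)[OXX/XXO/.OO]-1
p6 X@[OXX/XXO/OO.]: (2,2)[OXX/XXO/OOX]+0*
p7 O@[OXX/XXO/OOX] terminal +0; root [.../XXO/...] d6

PV length from [.../XXO/...]: 6 plies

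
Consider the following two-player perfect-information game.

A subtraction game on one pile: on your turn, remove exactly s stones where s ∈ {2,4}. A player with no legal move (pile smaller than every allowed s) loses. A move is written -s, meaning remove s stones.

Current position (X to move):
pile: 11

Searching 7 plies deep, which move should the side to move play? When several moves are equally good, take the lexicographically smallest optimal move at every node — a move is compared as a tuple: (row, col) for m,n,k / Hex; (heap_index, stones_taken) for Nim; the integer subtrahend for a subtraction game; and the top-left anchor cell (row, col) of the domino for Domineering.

X's best at [11]: -4

ply 1, X at 11 | -2=-1→9; -4=+1→7*
ply 2, O at 7 | -2=-1→5*; -4=-1→3
ply 3, X at 5 | -2=-1→3; -4=+1→1*
ply 4: 1 is terminal -1 (O); from 11 depth 7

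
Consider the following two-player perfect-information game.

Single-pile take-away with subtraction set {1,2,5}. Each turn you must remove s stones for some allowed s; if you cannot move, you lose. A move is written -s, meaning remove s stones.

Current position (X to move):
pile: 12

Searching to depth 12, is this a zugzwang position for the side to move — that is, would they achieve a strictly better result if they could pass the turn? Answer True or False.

zugzwang(12, X) = True

ply 1, X at 12 | -1=-1→11*; -2=-1→10; -5=-1→7
ply 2, O at 11 | -1=-1→10; -2=+1→9*; -5=+1→6
ply 3, X at 9 | -1=-1→8*; -2=-1→7; -5=-1→4
ply 4, O at 8 | -1=-1→7; -2=+1→6*; -5=+1→3
ply 5, X at 6 | -1=-1→5*; -2=-1→4; -5=-1→1
ply 6, O at 5 | -1=-1→4; -2=+1→3*; -5=+1→0
ply 7, X at 3 | -1=-1→2*; -2=-1→1
ply 8, O at 2 | -1=-1→1; -2=+1→0*
ply 9: 0 is terminal -1 (X); from 12 depth 12
pass branch (O moves first from the same position):
  | ply 1, O at 12 | -1=-1→11*; -2=-1→10; -5=-1→7
  | ply 2, X at 11 | -1=-1→10; -2=+1→9*; -5=+1→6
  | ply 3, O at 9 | -1=-1→8*; -2=-1→7; -5=-1→4
  | ply 4, X at 8 | -1=-1→7; -2=+1→6*; -5=+1→3
  | ply 5, O at 6 | -1=-1→5*; -2=-1→4; -5=-1→1
  | ply 6, X at 5 | -1=-1→4; -2=+1→3*; -5=+1→0
  | ply 7, O at 3 | -1=-1→2*; -2=-1→1
  | ply 8, X at 2 | -1=-1→1; -2=+1→0*
  | ply 9: 0 is terminal -1 (O); from 12 depth 12
X moving scores -1; X passing scores +1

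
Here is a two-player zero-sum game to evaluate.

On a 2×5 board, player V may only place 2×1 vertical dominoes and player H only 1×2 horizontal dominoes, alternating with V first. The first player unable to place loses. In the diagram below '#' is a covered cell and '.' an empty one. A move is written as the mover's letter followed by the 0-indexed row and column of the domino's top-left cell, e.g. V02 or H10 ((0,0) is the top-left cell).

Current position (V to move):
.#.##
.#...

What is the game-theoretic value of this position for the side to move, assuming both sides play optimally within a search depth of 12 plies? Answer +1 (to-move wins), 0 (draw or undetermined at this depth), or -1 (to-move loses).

value(.#.##/.#..., V) = +1

p1 V@[.#.##/.#...]: V00[##.##/##...]-1 V02[.####/.##..]+1*
p2 H@[.####/.##..]: H13[.####/.####]-1*
p3 V@[.####/.####]: V00[#####/#####]+1*
p4 H@[#####/#####] terminal -1; root [.#.##/.#...] d12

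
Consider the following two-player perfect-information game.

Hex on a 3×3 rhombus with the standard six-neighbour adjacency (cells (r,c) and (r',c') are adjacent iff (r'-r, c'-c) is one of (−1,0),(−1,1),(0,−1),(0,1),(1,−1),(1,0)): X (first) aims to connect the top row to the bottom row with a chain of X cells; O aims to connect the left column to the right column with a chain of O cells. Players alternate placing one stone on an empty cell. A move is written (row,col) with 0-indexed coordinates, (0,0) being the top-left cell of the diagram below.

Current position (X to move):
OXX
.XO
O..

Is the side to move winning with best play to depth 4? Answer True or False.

X winning at [OXX/.XO/O..]: True

p1 X@[OXX/.XO/O..]: (1,0)[OXX/XXO/O..]-1 (2,1)[OXX/.XO/OX.]+1* (2,2)[OXX/.XO/O.X]-1
p2 O@[OXX/.XO/OX.] terminal -1; root [OXX/.XO/O..] d4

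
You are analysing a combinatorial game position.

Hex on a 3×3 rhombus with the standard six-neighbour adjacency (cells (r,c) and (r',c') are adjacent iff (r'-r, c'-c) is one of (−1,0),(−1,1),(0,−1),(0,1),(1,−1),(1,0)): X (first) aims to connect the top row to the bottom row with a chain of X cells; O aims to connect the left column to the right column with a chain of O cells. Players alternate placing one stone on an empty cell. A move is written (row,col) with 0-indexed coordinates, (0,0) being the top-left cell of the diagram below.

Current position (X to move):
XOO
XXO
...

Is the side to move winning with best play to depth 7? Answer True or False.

X winning at [XOO/XXO/...]: True

p1 X@[XOO/XXO/...]: (2,0)[XOO/XXO/X..]+1* (2,1)[XOO/XXO/.X.]+1 (2,2)[XOO/XXO/..X]+1
p2 O@[XOO/XXO/X..] terminal -1; root [XOO/XXO/...] d7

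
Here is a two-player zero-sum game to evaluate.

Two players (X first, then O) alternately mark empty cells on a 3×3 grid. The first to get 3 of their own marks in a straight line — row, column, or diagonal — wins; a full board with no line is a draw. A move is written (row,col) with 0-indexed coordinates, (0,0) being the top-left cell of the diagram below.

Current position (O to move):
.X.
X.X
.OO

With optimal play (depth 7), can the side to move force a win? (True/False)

ply 1, O at .X./X.X/.OO | (0,0)=-1→OX./X.X/.OO; (0,2)=-1→.XO/X.X/.OO; (1,1)=+1→.X./XOX/.OO*; (2,0)=+1→.X./X.X/OOO
ply 2, X at .X./XOX/.OO | (0,0)=-1→XX./XOX/.OO*; (0,2)=-1→.XX/XOX/.OO; (2,0)=-1→.X./XOX/XOO
ply 3, O at XX./XOX/.OO | (0,2)=-1→XXO/XOX/.OO; (2,0)=+1→XX./XOX/OOO*
ply 4: XX./XOX/OOO is terminal -1 (X); from .X./X.X/.OO depth 7

O winning at [.X./X.X/.OO]: True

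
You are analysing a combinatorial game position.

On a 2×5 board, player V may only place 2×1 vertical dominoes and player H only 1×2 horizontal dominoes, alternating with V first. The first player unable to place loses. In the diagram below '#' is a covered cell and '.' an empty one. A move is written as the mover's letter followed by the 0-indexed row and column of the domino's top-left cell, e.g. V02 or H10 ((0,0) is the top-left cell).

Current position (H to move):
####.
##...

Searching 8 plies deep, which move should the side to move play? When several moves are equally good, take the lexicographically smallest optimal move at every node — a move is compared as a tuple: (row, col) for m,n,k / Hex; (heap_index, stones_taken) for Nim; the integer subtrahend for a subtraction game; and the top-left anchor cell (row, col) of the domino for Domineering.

H's best at [####./##...]: H13

[####./##...] H move#1: H12:-1/####./####., H13:+1/####./##.##*
[####./##.##] end (terminal -1, V#2); searched ####./##... to 8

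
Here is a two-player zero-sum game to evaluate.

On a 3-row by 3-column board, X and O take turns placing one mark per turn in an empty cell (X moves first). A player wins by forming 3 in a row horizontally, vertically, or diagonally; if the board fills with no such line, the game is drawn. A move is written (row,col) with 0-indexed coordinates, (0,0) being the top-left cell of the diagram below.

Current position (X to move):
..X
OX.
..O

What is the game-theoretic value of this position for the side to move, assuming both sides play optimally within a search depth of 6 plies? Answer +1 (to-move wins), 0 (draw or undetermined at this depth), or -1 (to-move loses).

value(..X/OX./..O, X) = +1

[..X/OX./..O] X move#1: (0,0):+1/X.X/OX./..O*, (0,1):+1/.XX/OX./..O, (1,2):-1/..X/OXX/..O, (2,0):+1/..X/OX./X.O, (2,1):+1/..X/OX./.XO
[X.X/OX./..O] O move#2: (0,1):-1/XOX/OX./..O*, (1,2):-1/X.X/OXO/..O, (2,0):-1/X.X/OX./O.O, (2,1):-1/X.X/OX./.OO
[XOX/OX./..O] X move#3: (1,2):+0/XOX/OXX/..O, (2,0):+1/XOX/OX./X.O*, (2,1):+0/XOX/OX./.XO
[XOX/OX./X.O] end (terminal -1, O#4); searched ..X/OX./..O to 6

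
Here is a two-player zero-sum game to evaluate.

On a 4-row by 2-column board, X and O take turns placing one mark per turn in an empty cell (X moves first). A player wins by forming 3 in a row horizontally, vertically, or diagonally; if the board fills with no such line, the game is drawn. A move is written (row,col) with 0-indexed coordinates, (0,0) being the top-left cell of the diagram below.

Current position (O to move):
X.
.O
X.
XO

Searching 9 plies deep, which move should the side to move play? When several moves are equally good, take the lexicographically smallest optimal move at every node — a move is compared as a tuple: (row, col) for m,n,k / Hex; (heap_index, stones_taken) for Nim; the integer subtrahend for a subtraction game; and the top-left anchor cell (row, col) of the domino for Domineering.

O's best at [X./.O/X./XO]: (2,1)

ply 1, O at X./.O/X./XO | (0,1)=-1→XO/.O/X./XO; (1,0)=+0→X./OO/X./XO; (2,1)=+1→X./.O/XO/XO*
ply 2: X./.O/XO/XO is terminal -1 (X); from X./.O/X./XO depth 9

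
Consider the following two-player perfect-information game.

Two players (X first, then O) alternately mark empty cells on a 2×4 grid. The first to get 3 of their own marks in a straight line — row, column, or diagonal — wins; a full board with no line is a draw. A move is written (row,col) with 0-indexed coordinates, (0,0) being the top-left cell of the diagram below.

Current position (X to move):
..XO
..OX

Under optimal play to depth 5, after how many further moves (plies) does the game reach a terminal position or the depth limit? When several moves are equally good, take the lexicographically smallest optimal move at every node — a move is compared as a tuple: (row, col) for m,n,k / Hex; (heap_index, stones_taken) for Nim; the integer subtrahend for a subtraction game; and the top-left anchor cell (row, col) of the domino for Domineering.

PV length from [..XO/..OX]: 4 plies

p1 X@[..XO/..OX]: (0,0)[X.XO/..OX]+0* (0,1)[.XXO/..OX]+0 (1,0)[..XO/X.OX]+0 (1,1)[..XO/.XOX]+0
p2 O@[X.XO/..OX]: (0,1)[XOXO/..OX]+0* (1,0)[X.XO/O.OX]-1 (1,1)[X.XO/.OOX]-1
p3 X@[XOXO/..OX]: (1,0)[XOXO/X.OX]+0* (1,1)[XOXO/.XOX]+0
p4 O@[XOXO/X.OX]: (1,1)[XOXO/XOOX]+0*
p5 X@[XOXO/XOOX] terminal +0; root [..XO/..OX] d5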